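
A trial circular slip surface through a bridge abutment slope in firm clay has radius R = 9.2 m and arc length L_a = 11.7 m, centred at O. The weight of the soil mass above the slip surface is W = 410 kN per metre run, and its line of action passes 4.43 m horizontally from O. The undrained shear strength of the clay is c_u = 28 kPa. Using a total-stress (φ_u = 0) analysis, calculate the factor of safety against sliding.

Taking moments about the centre O, the resisting moment is provided by the undrained shear strength acting along the arc:
M_R = c_u·L_a·R = 28·11.70·9.2 = 3013.9 kN·m/m
M_D = W·d = 410·4.43 = 1816.3 kN·m/m
FS = M_R / M_D = 3013.9 / 1816.3 = 1.659

FS = 1.66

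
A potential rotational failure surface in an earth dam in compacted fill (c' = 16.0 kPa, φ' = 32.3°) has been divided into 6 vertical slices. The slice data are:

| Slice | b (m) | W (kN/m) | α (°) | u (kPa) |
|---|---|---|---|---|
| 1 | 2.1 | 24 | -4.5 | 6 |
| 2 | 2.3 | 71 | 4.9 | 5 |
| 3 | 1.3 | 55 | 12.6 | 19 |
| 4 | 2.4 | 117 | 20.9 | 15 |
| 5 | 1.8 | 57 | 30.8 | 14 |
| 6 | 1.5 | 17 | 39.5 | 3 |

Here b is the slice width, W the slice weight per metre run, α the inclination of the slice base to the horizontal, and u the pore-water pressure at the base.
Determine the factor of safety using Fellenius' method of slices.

Ordinary method of slices: FS = Σ[c'·Δl_i + (W_i cosα_i − u_i·Δl_i)·tanφ'] / Σ W_i sinα_i, with Δl_i = b_i / cosα_i.
Slice 1: Δl = 2.1/cos(-4.5°) = 2.106 m; N'_1 = 24·cos(-4.5°) − 6·2.106 = 11.3; c'Δl = 33.70; W sinα = -1.9
Slice 2: Δl = 2.3/cos4.9° = 2.308 m; N'_2 = 71·cos4.9° − 5·2.308 = 59.2; c'Δl = 36.93; W sinα = 6.1
Slice 3: Δl = 1.3/cos12.6° = 1.332 m; N'_3 = 55·cos12.6° − 19·1.332 = 28.4; c'Δl = 21.31; W sinα = 12.0
Slice 4: Δl = 2.4/cos20.9° = 2.569 m; N'_4 = 117·cos20.9° − 15·2.569 = 70.8; c'Δl = 41.10; W sinα = 41.7
Slice 5: Δl = 1.8/cos30.8° = 2.096 m; N'_5 = 57·cos30.8° − 14·2.096 = 19.6; c'Δl = 33.53; W sinα = 29.2
Slice 6: Δl = 1.5/cos39.5° = 1.944 m; N'_6 = 17·cos39.5° − 3·1.944 = 7.3; c'Δl = 31.10; W sinα = 10.8
Σc'Δl = 197.7 kN/m; ΣN' = 196.5 kN/m; ΣW sinα = 97.9 kN/m
Resisting = 197.7 + 196.5·tan32.3° = 197.7 + 124.2 = 321.9 kN/m
FS = 321.9 / 97.9 = 3.288

FS = 3.29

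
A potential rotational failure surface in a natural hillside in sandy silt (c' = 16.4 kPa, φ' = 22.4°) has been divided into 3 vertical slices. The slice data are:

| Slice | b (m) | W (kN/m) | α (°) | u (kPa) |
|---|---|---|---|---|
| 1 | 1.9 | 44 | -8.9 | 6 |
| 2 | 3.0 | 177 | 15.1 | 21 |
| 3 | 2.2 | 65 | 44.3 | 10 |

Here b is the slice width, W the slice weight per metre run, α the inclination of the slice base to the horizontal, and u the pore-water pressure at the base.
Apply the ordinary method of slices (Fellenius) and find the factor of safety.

Ordinary method of slices: FS = Σ[c'·Δl_i + (W_i cosα_i − u_i·Δl_i)·tanφ'] / Σ W_i sinα_i, with Δl_i = b_i / cosα_i.
Slice 1: Δl = 1.9/cos(-8.9°) = 1.923 m; N'_1 = 44·cos(-8.9°) − 6·1.923 = 31.9; c'Δl = 31.54; W sinα = -6.8
Slice 2: Δl = 3.0/cos15.1° = 3.107 m; N'_2 = 177·cos15.1° − 21·3.107 = 105.6; c'Δl = 50.96; W sinα = 46.1
Slice 3: Δl = 2.2/cos44.3° = 3.074 m; N'_3 = 65·cos44.3° − 10·3.074 = 15.8; c'Δl = 50.41; W sinα = 45.4
Σc'Δl = 132.9 kN/m; ΣN' = 153.3 kN/m; ΣW sinα = 84.7 kN/m
Resisting = 132.9 + 153.3·tan22.4° = 132.9 + 63.2 = 196.1 kN/m
FS = 196.1 / 84.7 = 2.315

FS = 2.32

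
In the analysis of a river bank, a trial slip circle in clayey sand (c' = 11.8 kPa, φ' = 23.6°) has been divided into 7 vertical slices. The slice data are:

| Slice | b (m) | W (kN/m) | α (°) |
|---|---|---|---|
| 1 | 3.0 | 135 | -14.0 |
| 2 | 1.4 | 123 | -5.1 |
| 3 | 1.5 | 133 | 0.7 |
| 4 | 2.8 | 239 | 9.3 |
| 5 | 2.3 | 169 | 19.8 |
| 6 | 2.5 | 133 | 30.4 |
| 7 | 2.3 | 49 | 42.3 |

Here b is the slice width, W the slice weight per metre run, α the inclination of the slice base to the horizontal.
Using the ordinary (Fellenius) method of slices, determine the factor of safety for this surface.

Ordinary method of slices: FS = Σ[c'·Δl_i + (W_i cosα_i)·tanφ'] / Σ W_i sinα_i, with Δl_i = b_i / cosα_i.
Slice 1: Δl = 3.0/cos(-14.0°) = 3.092 m; N'_1 = 135·cos(-14.0°) = 131.0; c'Δl = 36.48; W sinα = -32.7
Slice 2: Δl = 1.4/cos(-5.1°) = 1.406 m; N'_2 = 123·cos(-5.1°) = 122.5; c'Δl = 16.59; W sinα = -10.9
Slice 3: Δl = 1.5/cos0.7° = 1.500 m; N'_3 = 133·cos0.7° = 133.0; c'Δl = 17.70; W sinα = 1.6
Slice 4: Δl = 2.8/cos9.3° = 2.837 m; N'_4 = 239·cos9.3° = 235.9; c'Δl = 33.48; W sinα = 38.6
Slice 5: Δl = 2.3/cos19.8° = 2.445 m; N'_5 = 169·cos19.8° = 159.0; c'Δl = 28.85; W sinα = 57.2
Slice 6: Δl = 2.5/cos30.4° = 2.899 m; N'_6 = 133·cos30.4° = 114.7; c'Δl = 34.20; W sinα = 67.3
Slice 7: Δl = 2.3/cos42.3° = 3.110 m; N'_7 = 49·cos42.3° = 36.2; c'Δl = 36.69; W sinα = 33.0
Σc'Δl = 204.0 kN/m; ΣN' = 932.3 kN/m; ΣW sinα = 154.2 kN/m
Resisting = 204.0 + 932.3·tan23.6° = 204.0 + 407.3 = 611.3 kN/m
FS = 611.3 / 154.2 = 3.965

FS = 3.96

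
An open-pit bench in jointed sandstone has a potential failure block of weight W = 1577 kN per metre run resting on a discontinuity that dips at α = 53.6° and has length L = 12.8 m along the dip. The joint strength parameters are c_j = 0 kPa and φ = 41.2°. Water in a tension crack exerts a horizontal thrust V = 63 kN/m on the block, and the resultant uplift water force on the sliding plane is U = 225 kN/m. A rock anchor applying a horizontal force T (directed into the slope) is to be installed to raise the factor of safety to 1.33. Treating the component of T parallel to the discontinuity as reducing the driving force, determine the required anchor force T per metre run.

Resolving forces along and normal to the sliding plane, with the horizontal anchor force T adding T·sinα to the effective normal force and T·cosα acting up the plane against the driving force:
FS = [c_jL + (W cosα − U − V sinα + T sinα) tanφ] / [W sinα + V cosα − T cosα]
Without the anchor: N' = 660.1 kN/m, driving T_d = 1306.7 kN/m, resisting R = 0·12.8 + 660.1·tan41.2° = 577.9 kN/m, FS = 0.44.
Setting FS = 1.33 and solving for T:
1.33·(1306.7 − T cos53.6°) = 577.9 + T sin53.6°·tan41.2°
T·(sin53.6°·tan41.2° + 1.33·cos53.6°) = 1.33·1306.7 − 577.9
T·(0.8049·0.8754 + 1.33·0.5934) = 1737.9 − 577.9 = 1160.0
T·1.4939 = 1160.0
T = 776.5 kN/m

T = 777 kN/m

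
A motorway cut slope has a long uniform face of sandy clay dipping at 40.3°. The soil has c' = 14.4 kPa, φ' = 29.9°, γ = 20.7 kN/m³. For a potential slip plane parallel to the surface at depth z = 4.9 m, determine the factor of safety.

For an infinite slope with a slip plane parallel to the surface (no pore pressure): FS = [c' + γz cos²β tanφ'] / [γz sinβ cosβ].
γz = 20.7·4.9 = 101.43 kN/m²
Numerator = 14.4 + 101.43·cos²40.3°·tan29.9° = 14.4 + 101.43·0.5817·0.5750 = 48.325 kPa
Denominator = 101.43·sin40.3°·cos40.3° = 101.43·0.6468·0.7627 = 50.034 kPa
FS = 48.325 / 50.034 = 0.966

FS = 0.97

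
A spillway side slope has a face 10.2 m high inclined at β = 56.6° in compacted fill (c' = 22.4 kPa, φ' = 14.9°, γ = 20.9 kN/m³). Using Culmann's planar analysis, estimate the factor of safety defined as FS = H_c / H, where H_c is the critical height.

H_c = (4c'/γ) · sinβ cosφ' / [1 − cos(β − φ')]
    = (4·22.4/20.9) · sin56.6°·cos14.9° / [1 − cos41.7°]
    = 4.287 · 0.8068 / 0.2534 = 13.65 m
FS = H_c / H = 13.65 / 10.2 = 1.338

FS = 1.34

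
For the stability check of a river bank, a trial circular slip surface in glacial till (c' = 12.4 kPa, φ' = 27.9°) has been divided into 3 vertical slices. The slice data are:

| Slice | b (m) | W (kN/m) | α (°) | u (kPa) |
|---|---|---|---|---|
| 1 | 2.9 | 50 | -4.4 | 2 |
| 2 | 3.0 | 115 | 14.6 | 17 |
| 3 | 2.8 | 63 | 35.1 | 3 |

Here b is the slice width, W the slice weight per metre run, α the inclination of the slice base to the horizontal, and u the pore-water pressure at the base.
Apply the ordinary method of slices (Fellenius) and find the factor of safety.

FS = 3.15

Ordinary method of slices: FS = Σ[c'·Δl_i + (W_i cosα_i − u_i·Δl_i)·tanφ'] / Σ W_i sinα_i, with Δl_i = b_i / cosα_i.
Slice 1: Δl = 2.9/cos(-4.4°) = 2.909 m; N'_1 = 50·cos(-4.4°) − 2·2.909 = 44.0; c'Δl = 36.07; W sinα = -3.8
Slice 2: Δl = 3.0/cos14.6° = 3.100 m; N'_2 = 115·cos14.6° − 17·3.100 = 58.6; c'Δl = 38.44; W sinα = 29.0
Slice 3: Δl = 2.8/cos35.1° = 3.422 m; N'_3 = 63·cos35.1° − 3·3.422 = 41.3; c'Δl = 42.44; W sinα = 36.2
Σc'Δl = 116.9 kN/m; ΣN' = 143.9 kN/m; ΣW sinα = 61.4 kN/m
Resisting = 116.9 + 143.9·tan27.9° = 116.9 + 76.2 = 193.1 kN/m
FS = 193.1 / 61.4 = 3.147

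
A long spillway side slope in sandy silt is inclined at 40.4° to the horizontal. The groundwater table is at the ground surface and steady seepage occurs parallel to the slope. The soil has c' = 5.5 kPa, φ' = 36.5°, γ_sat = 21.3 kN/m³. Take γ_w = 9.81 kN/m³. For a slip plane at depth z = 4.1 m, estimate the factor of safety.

With seepage parallel to the slope and the water table at the surface, the effective normal stress on the slip plane uses the buoyant unit weight γ' = γ_sat − γ_w while the driving shear stress uses γ_sat:
FS = [c' + γ' z cos²β tanφ'] / [γ_sat z sinβ cosβ]
γ' = 21.3 − 9.81 = 11.49 kN/m³
Numerator = 5.5 + 11.49·4.1·cos²40.4°·tan36.5° = 5.5 + 11.49·4.1·0.5799·0.7400 = 25.716 kPa
Denominator = 21.3·4.1·sin40.4°·cos40.4° = 21.3·4.1·0.6481·0.7615 = 43.103 kPa
FS = 25.716 / 43.103 = 0.597

FS = 0.60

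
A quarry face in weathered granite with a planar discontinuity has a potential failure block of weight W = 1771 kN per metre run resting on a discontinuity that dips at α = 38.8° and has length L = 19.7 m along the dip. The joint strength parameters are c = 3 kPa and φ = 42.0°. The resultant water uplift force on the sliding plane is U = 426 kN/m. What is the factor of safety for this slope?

FS = 0.83

Resolving the block weight along and normal to the plane and applying the Mohr–Coulomb strength on the joint:
N' = W cosα − U = 1771·cos38.8° − 426 = 954.2 kN/m
Driving force T = W sinα = 1771·sin38.8° = 1109.7 kN/m
Resisting force R = c·L + N'·tanφ = 3·19.7 + 954.2·tan42.0° = 59.1 + 859.2 = 918.3 kN/m
FS = R / T = 918.3 / 1109.7 = 0.827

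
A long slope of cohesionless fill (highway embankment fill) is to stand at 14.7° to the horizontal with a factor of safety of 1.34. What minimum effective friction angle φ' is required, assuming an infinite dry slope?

FS = tanφ'/tanβ ⇒ tanφ' = FS · tanβ = 1.34 · tan14.7° = 0.3515
φ' = arctan(0.3515) = 19.37°

φ' = 19.4°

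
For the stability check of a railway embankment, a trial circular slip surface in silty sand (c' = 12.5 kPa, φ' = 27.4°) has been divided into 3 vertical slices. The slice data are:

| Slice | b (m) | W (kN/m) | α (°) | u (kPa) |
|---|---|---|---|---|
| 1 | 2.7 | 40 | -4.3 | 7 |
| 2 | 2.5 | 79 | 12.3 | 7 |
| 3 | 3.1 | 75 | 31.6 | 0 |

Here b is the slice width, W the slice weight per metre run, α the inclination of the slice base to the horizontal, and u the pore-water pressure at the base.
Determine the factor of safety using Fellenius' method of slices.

FS = 3.50

Ordinary method of slices: FS = Σ[c'·Δl_i + (W_i cosα_i − u_i·Δl_i)·tanφ'] / Σ W_i sinα_i, with Δl_i = b_i / cosα_i.
Slice 1: Δl = 2.7/cos(-4.3°) = 2.708 m; N'_1 = 40·cos(-4.3°) − 7·2.708 = 20.9; c'Δl = 33.85; W sinα = -3.0
Slice 2: Δl = 2.5/cos12.3° = 2.559 m; N'_2 = 79·cos12.3° − 7·2.559 = 59.3; c'Δl = 31.98; W sinα = 16.8
Slice 3: Δl = 3.1/cos31.6° = 3.640 m; N'_3 = 75·cos31.6° − 0·3.640 = 63.9; c'Δl = 45.50; W sinα = 39.3
Σc'Δl = 111.3 kN/m; ΣN' = 144.1 kN/m; ΣW sinα = 53.1 kN/m
Resisting = 111.3 + 144.1·tan27.4° = 111.3 + 74.7 = 186.0 kN/m
FS = 186.0 / 53.1 = 3.501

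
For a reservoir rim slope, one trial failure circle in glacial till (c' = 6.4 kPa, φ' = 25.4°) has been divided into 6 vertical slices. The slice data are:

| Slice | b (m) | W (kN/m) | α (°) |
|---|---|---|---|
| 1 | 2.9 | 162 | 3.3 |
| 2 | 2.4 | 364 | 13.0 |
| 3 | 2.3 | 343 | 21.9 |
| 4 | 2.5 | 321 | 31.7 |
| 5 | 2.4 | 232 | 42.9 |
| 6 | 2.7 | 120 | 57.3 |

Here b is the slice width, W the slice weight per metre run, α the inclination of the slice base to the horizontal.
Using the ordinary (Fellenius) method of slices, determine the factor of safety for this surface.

FS = 1.17

Ordinary method of slices: FS = Σ[c'·Δl_i + (W_i cosα_i)·tanφ'] / Σ W_i sinα_i, with Δl_i = b_i / cosα_i.
Slice 1: Δl = 2.9/cos3.3° = 2.905 m; N'_1 = 162·cos3.3° = 161.7; c'Δl = 18.59; W sinα = 9.3
Slice 2: Δl = 2.4/cos13.0° = 2.463 m; N'_2 = 364·cos13.0° = 354.7; c'Δl = 15.76; W sinα = 81.9
Slice 3: Δl = 2.3/cos21.9° = 2.479 m; N'_3 = 343·cos21.9° = 318.2; c'Δl = 15.86; W sinα = 127.9
Slice 4: Δl = 2.5/cos31.7° = 2.938 m; N'_4 = 321·cos31.7° = 273.1; c'Δl = 18.81; W sinα = 168.7
Slice 5: Δl = 2.4/cos42.9° = 3.276 m; N'_5 = 232·cos42.9° = 169.9; c'Δl = 20.97; W sinα = 157.9
Slice 6: Δl = 2.7/cos57.3° = 4.998 m; N'_6 = 120·cos57.3° = 64.8; c'Δl = 31.99; W sinα = 101.0
Σc'Δl = 122.0 kN/m; ΣN' = 1342.5 kN/m; ΣW sinα = 646.7 kN/m
Resisting = 122.0 + 1342.5·tan25.4° = 122.0 + 637.5 = 759.5 kN/m
FS = 759.5 / 646.7 = 1.174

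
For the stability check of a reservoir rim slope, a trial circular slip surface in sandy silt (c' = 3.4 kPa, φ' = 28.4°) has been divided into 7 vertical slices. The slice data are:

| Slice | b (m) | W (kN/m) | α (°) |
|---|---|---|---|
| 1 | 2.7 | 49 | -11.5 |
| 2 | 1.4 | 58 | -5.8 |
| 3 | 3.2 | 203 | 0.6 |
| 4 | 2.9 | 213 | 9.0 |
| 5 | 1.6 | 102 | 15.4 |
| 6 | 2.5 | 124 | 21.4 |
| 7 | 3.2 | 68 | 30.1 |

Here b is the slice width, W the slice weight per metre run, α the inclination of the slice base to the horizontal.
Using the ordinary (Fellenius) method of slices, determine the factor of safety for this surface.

FS = 3.88

Ordinary method of slices: FS = Σ[c'·Δl_i + (W_i cosα_i)·tanφ'] / Σ W_i sinα_i, with Δl_i = b_i / cosα_i.
Slice 1: Δl = 2.7/cos(-11.5°) = 2.755 m; N'_1 = 49·cos(-11.5°) = 48.0; c'Δl = 9.37; W sinα = -9.8
Slice 2: Δl = 1.4/cos(-5.8°) = 1.407 m; N'_2 = 58·cos(-5.8°) = 57.7; c'Δl = 4.78; W sinα = -5.9
Slice 3: Δl = 3.2/cos0.6° = 3.200 m; N'_3 = 203·cos0.6° = 203.0; c'Δl = 10.88; W sinα = 2.1
Slice 4: Δl = 2.9/cos9.0° = 2.936 m; N'_4 = 213·cos9.0° = 210.4; c'Δl = 9.98; W sinα = 33.3
Slice 5: Δl = 1.6/cos15.4° = 1.660 m; N'_5 = 102·cos15.4° = 98.3; c'Δl = 5.64; W sinα = 27.1
Slice 6: Δl = 2.5/cos21.4° = 2.685 m; N'_6 = 124·cos21.4° = 115.5; c'Δl = 9.13; W sinα = 45.2
Slice 7: Δl = 3.2/cos30.1° = 3.699 m; N'_7 = 68·cos30.1° = 58.8; c'Δl = 12.58; W sinα = 34.1
Σc'Δl = 62.4 kN/m; ΣN' = 791.7 kN/m; ΣW sinα = 126.3 kN/m
Resisting = 62.4 + 791.7·tan28.4° = 62.4 + 428.1 = 490.4 kN/m
FS = 490.4 / 126.3 = 3.885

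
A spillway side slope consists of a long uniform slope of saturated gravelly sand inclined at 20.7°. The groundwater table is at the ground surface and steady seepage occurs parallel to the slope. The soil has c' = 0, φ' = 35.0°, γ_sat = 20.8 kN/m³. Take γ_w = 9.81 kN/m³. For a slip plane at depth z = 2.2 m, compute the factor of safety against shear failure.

With seepage parallel to the slope and the water table at the surface, the effective normal stress on the slip plane uses the buoyant unit weight γ' = γ_sat − γ_w while the driving shear stress uses γ_sat:
FS = [c' + γ' z cos²β tanφ'] / [γ_sat z sinβ cosβ]
(For c' = 0 this reduces to FS = (γ'/γ_sat)·tanφ'/tanβ.)
γ' = 20.8 − 9.81 = 10.99 kN/m³
Numerator = 0.0 + 10.99·2.2·cos²20.7°·tan35.0° = 0.0 + 10.99·2.2·0.8751·0.7002 = 14.814 kPa
Denominator = 20.8·2.2·sin20.7°·cos20.7° = 20.8·2.2·0.3535·0.9354 = 15.131 kPa
FS = 14.814 / 15.131 = 0.979

FS = 0.98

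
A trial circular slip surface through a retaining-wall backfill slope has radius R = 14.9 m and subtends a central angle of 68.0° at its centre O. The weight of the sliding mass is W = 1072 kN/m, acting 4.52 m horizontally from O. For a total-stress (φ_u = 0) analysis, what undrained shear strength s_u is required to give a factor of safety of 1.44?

FS = s_u·L_a·R / (W·d), so s_u = FS·W·d / (L_a·R).
Arc length L_a = R·θ = 14.9·(68.0°·π/180) = 14.9·1.1868 = 17.68 m
s_u = 1.44·1072·4.52 / (17.68·14.9) = 6977.4 / 263.49 = 26.48 kPa

s_u = 26.5 kPa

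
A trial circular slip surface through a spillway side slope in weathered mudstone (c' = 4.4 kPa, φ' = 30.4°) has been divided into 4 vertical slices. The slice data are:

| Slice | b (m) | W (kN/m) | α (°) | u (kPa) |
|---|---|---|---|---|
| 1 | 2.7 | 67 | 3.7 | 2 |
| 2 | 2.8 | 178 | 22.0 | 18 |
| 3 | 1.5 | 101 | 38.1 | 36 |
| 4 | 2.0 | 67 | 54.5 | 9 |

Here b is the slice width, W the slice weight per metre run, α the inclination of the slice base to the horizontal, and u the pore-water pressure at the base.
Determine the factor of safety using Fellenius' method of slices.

Ordinary method of slices: FS = Σ[c'·Δl_i + (W_i cosα_i − u_i·Δl_i)·tanφ'] / Σ W_i sinα_i, with Δl_i = b_i / cosα_i.
Slice 1: Δl = 2.7/cos3.7° = 2.706 m; N'_1 = 67·cos3.7° − 2·2.706 = 61.4; c'Δl = 11.90; W sinα = 4.3
Slice 2: Δl = 2.8/cos22.0° = 3.020 m; N'_2 = 178·cos22.0° − 18·3.020 = 110.7; c'Δl = 13.29; W sinα = 66.7
Slice 3: Δl = 1.5/cos38.1° = 1.906 m; N'_3 = 101·cos38.1° − 36·1.906 = 10.9; c'Δl = 8.39; W sinα = 62.3
Slice 4: Δl = 2.0/cos54.5° = 3.444 m; N'_4 = 67·cos54.5° − 9·3.444 = 7.9; c'Δl = 15.15; W sinα = 54.5
Σc'Δl = 48.7 kN/m; ΣN' = 190.9 kN/m; ΣW sinα = 187.9 kN/m
Resisting = 48.7 + 190.9·tan30.4° = 48.7 + 112.0 = 160.7 kN/m
FS = 160.7 / 187.9 = 0.856

FS = 0.86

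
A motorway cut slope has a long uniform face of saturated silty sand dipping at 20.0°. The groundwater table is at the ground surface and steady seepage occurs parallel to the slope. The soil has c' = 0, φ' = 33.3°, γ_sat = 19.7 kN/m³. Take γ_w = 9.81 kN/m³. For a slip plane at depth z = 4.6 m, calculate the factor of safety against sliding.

FS = 0.91

With seepage parallel to the slope and the water table at the surface, the effective normal stress on the slip plane uses the buoyant unit weight γ' = γ_sat − γ_w while the driving shear stress uses γ_sat:
FS = [c' + γ' z cos²β tanφ'] / [γ_sat z sinβ cosβ]
(For c' = 0 this reduces to FS = (γ'/γ_sat)·tanφ'/tanβ.)
γ' = 19.7 − 9.81 = 9.89 kN/m³
Numerator = 0.0 + 9.89·4.6·cos²20.0°·tan33.3° = 0.0 + 9.89·4.6·0.8830·0.6569 = 26.388 kPa
Denominator = 19.7·4.6·sin20.0°·cos20.0° = 19.7·4.6·0.3420·0.9397 = 29.125 kPa
FS = 26.388 / 29.125 = 0.906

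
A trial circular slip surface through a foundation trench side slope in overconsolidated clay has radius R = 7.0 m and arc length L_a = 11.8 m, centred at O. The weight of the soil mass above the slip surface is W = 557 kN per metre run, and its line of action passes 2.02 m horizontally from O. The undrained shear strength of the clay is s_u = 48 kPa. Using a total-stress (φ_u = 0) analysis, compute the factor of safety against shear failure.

FS = 3.52

Taking moments about the centre O, the resisting moment is provided by the undrained shear strength acting along the arc:
M_R = s_u·L_a·R = 48·11.80·7.0 = 3964.8 kN·m/m
M_D = W·d = 557·2.02 = 1125.1 kN·m/m
FS = M_R / M_D = 3964.8 / 1125.1 = 3.524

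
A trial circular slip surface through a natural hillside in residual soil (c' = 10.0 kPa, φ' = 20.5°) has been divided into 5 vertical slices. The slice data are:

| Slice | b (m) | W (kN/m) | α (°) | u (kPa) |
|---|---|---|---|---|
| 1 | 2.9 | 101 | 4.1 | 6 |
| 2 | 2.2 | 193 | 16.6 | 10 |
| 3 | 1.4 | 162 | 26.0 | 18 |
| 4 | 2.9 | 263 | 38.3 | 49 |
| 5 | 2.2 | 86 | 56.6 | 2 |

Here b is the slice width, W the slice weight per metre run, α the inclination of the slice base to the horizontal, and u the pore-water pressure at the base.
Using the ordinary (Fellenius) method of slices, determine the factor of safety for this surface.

FS = 0.83

Ordinary method of slices: FS = Σ[c'·Δl_i + (W_i cosα_i − u_i·Δl_i)·tanφ'] / Σ W_i sinα_i, with Δl_i = b_i / cosα_i.
Slice 1: Δl = 2.9/cos4.1° = 2.907 m; N'_1 = 101·cos4.1° − 6·2.907 = 83.3; c'Δl = 29.07; W sinα = 7.2
Slice 2: Δl = 2.2/cos16.6° = 2.296 m; N'_2 = 193·cos16.6° − 10·2.296 = 162.0; c'Δl = 22.96; W sinα = 55.1
Slice 3: Δl = 1.4/cos26.0° = 1.558 m; N'_3 = 162·cos26.0° − 18·1.558 = 117.6; c'Δl = 15.58; W sinα = 71.0
Slice 4: Δl = 2.9/cos38.3° = 3.695 m; N'_4 = 263·cos38.3° − 49·3.695 = 25.3; c'Δl = 36.95; W sinα = 163.0
Slice 5: Δl = 2.2/cos56.6° = 3.997 m; N'_5 = 86·cos56.6° − 2·3.997 = 39.3; c'Δl = 39.97; W sinα = 71.8
Σc'Δl = 144.5 kN/m; ΣN' = 427.5 kN/m; ΣW sinα = 368.2 kN/m
Resisting = 144.5 + 427.5·tan20.5° = 144.5 + 159.8 = 304.4 kN/m
FS = 304.4 / 368.2 = 0.827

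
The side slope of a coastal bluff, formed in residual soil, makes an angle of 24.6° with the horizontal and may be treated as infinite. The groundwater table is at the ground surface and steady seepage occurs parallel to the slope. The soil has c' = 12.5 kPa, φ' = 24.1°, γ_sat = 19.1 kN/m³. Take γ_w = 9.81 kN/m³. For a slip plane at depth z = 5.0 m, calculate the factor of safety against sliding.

FS = 0.82

With seepage parallel to the slope and the water table at the surface, the effective normal stress on the slip plane uses the buoyant unit weight γ' = γ_sat − γ_w while the driving shear stress uses γ_sat:
FS = [c' + γ' z cos²β tanφ'] / [γ_sat z sinβ cosβ]
γ' = 19.1 − 9.81 = 9.29 kN/m³
Numerator = 12.5 + 9.29·5.0·cos²24.6°·tan24.1° = 12.5 + 9.29·5.0·0.8267·0.4473 = 29.677 kPa
Denominator = 19.1·5.0·sin24.6°·cos24.6° = 19.1·5.0·0.4163·0.9092 = 36.147 kPa
FS = 29.677 / 36.147 = 0.821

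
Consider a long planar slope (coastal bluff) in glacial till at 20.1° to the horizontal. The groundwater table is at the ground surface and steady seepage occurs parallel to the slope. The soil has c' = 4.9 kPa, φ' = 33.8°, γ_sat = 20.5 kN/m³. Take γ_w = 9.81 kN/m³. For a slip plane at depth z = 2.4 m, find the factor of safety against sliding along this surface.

FS = 1.26

With seepage parallel to the slope and the water table at the surface, the effective normal stress on the slip plane uses the buoyant unit weight γ' = γ_sat − γ_w while the driving shear stress uses γ_sat:
FS = [c' + γ' z cos²β tanφ'] / [γ_sat z sinβ cosβ]
γ' = 20.5 − 9.81 = 10.69 kN/m³
Numerator = 4.9 + 10.69·2.4·cos²20.1°·tan33.8° = 4.9 + 10.69·2.4·0.8819·0.6694 = 20.047 kPa
Denominator = 20.5·2.4·sin20.1°·cos20.1° = 20.5·2.4·0.3437·0.9391 = 15.878 kPa
FS = 20.047 / 15.878 = 1.263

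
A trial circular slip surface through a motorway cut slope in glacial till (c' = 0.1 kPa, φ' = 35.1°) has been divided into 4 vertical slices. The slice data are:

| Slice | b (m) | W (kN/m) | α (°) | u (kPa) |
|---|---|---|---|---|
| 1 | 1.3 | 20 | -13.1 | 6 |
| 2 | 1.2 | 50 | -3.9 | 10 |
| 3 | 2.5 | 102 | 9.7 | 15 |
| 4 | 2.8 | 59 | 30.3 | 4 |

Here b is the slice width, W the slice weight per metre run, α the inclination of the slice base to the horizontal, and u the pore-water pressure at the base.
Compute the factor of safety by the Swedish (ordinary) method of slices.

FS = 2.72

Ordinary method of slices: FS = Σ[c'·Δl_i + (W_i cosα_i − u_i·Δl_i)·tanφ'] / Σ W_i sinα_i, with Δl_i = b_i / cosα_i.
Slice 1: Δl = 1.3/cos(-13.1°) = 1.335 m; N'_1 = 20·cos(-13.1°) − 6·1.335 = 11.5; c'Δl = 0.13; W sinα = -4.5
Slice 2: Δl = 1.2/cos(-3.9°) = 1.203 m; N'_2 = 50·cos(-3.9°) − 10·1.203 = 37.9; c'Δl = 0.12; W sinα = -3.4
Slice 3: Δl = 2.5/cos9.7° = 2.536 m; N'_3 = 102·cos9.7° − 15·2.536 = 62.5; c'Δl = 0.25; W sinα = 17.2
Slice 4: Δl = 2.8/cos30.3° = 3.243 m; N'_4 = 59·cos30.3° − 4·3.243 = 38.0; c'Δl = 0.32; W sinα = 29.8
Σc'Δl = 0.8 kN/m; ΣN' = 149.8 kN/m; ΣW sinα = 39.0 kN/m
Resisting = 0.8 + 149.8·tan35.1° = 0.8 + 105.3 = 106.1 kN/m
FS = 106.1 / 39.0 = 2.719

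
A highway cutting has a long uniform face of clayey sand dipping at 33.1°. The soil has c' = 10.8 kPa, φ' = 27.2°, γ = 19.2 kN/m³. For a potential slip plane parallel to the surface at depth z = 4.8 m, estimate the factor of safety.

FS = 1.04

For an infinite slope with a slip plane parallel to the surface (no pore pressure): FS = [c' + γz cos²β tanφ'] / [γz sinβ cosβ].
γz = 19.2·4.8 = 92.16 kN/m²
Numerator = 10.8 + 92.16·cos²33.1°·tan27.2° = 10.8 + 92.16·0.7018·0.5139 = 44.039 kPa
Denominator = 92.16·sin33.1°·cos33.1° = 92.16·0.5461·0.8377 = 42.161 kPa
FS = 44.039 / 42.161 = 1.045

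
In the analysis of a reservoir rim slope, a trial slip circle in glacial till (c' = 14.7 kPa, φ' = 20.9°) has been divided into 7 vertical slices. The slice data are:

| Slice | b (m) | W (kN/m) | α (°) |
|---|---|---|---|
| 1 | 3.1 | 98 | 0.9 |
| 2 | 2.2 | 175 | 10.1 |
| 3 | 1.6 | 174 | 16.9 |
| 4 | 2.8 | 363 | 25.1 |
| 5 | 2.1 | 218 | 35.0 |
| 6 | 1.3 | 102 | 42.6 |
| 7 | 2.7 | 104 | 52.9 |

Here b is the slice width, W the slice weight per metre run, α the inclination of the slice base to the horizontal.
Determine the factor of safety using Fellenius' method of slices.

FS = 1.34

Ordinary method of slices: FS = Σ[c'·Δl_i + (W_i cosα_i)·tanφ'] / Σ W_i sinα_i, with Δl_i = b_i / cosα_i.
Slice 1: Δl = 3.1/cos0.9° = 3.100 m; N'_1 = 98·cos0.9° = 98.0; c'Δl = 45.58; W sinα = 1.5
Slice 2: Δl = 2.2/cos10.1° = 2.235 m; N'_2 = 175·cos10.1° = 172.3; c'Δl = 32.85; W sinα = 30.7
Slice 3: Δl = 1.6/cos16.9° = 1.672 m; N'_3 = 174·cos16.9° = 166.5; c'Δl = 24.58; W sinα = 50.6
Slice 4: Δl = 2.8/cos25.1° = 3.092 m; N'_4 = 363·cos25.1° = 328.7; c'Δl = 45.45; W sinα = 154.0
Slice 5: Δl = 2.1/cos35.0° = 2.564 m; N'_5 = 218·cos35.0° = 178.6; c'Δl = 37.69; W sinα = 125.0
Slice 6: Δl = 1.3/cos42.6° = 1.766 m; N'_6 = 102·cos42.6° = 75.1; c'Δl = 25.96; W sinα = 69.0
Slice 7: Δl = 2.7/cos52.9° = 4.476 m; N'_7 = 104·cos52.9° = 62.7; c'Δl = 65.80; W sinα = 82.9
Σc'Δl = 277.9 kN/m; ΣN' = 1081.9 kN/m; ΣW sinα = 513.8 kN/m
Resisting = 277.9 + 1081.9·tan20.9° = 277.9 + 413.1 = 691.0 kN/m
FS = 691.0 / 513.8 = 1.345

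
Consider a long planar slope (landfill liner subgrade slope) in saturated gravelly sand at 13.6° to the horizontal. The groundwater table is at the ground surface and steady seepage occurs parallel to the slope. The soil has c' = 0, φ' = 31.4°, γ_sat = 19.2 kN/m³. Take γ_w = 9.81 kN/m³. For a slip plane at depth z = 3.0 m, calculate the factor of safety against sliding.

With seepage parallel to the slope and the water table at the surface, the effective normal stress on the slip plane uses the buoyant unit weight γ' = γ_sat − γ_w while the driving shear stress uses γ_sat:
FS = [c' + γ' z cos²β tanφ'] / [γ_sat z sinβ cosβ]
(For c' = 0 this reduces to FS = (γ'/γ_sat)·tanφ'/tanβ.)
γ' = 19.2 − 9.81 = 9.39 kN/m³
Numerator = 0.0 + 9.39·3.0·cos²13.6°·tan31.4° = 0.0 + 9.39·3.0·0.9447·0.6104 = 16.244 kPa
Denominator = 19.2·3.0·sin13.6°·cos13.6° = 19.2·3.0·0.2351·0.9720 = 13.164 kPa
FS = 16.244 / 13.164 = 1.234

FS = 1.23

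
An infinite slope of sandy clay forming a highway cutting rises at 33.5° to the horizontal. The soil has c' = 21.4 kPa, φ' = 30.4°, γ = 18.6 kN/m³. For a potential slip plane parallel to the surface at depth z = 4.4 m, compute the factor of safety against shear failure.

For an infinite slope with a slip plane parallel to the surface (no pore pressure): FS = [c' + γz cos²β tanφ'] / [γz sinβ cosβ].
γz = 18.6·4.4 = 81.84 kN/m²
Numerator = 21.4 + 81.84·cos²33.5°·tan30.4° = 21.4 + 81.84·0.6954·0.5867 = 54.788 kPa
Denominator = 81.84·sin33.5°·cos33.5° = 81.84·0.5519·0.8339 = 37.667 kPa
FS = 54.788 / 37.667 = 1.455

FS = 1.45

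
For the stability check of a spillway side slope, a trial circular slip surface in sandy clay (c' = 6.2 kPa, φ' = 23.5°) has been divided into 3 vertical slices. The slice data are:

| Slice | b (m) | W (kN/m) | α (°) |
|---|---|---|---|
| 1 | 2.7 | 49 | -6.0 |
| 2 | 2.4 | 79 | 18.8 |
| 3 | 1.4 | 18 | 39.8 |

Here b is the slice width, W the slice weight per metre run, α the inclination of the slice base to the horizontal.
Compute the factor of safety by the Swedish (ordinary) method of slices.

FS = 3.25

Ordinary method of slices: FS = Σ[c'·Δl_i + (W_i cosα_i)·tanφ'] / Σ W_i sinα_i, with Δl_i = b_i / cosα_i.
Slice 1: Δl = 2.7/cos(-6.0°) = 2.715 m; N'_1 = 49·cos(-6.0°) = 48.7; c'Δl = 16.83; W sinα = -5.1
Slice 2: Δl = 2.4/cos18.8° = 2.535 m; N'_2 = 79·cos18.8° = 74.8; c'Δl = 15.72; W sinα = 25.5
Slice 3: Δl = 1.4/cos39.8° = 1.822 m; N'_3 = 18·cos39.8° = 13.8; c'Δl = 11.30; W sinα = 11.5
Σc'Δl = 43.8 kN/m; ΣN' = 137.3 kN/m; ΣW sinα = 31.9 kN/m
Resisting = 43.8 + 137.3·tan23.5° = 43.8 + 59.7 = 103.6 kN/m
FS = 103.6 / 31.9 = 3.251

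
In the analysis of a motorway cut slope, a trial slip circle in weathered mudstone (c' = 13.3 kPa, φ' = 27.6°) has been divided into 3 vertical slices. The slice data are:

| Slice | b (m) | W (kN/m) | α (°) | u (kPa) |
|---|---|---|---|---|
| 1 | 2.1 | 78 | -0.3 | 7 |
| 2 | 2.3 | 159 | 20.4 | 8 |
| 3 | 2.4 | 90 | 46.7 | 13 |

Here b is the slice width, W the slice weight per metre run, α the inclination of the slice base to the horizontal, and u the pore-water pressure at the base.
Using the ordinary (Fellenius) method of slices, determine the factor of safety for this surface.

Ordinary method of slices: FS = Σ[c'·Δl_i + (W_i cosα_i − u_i·Δl_i)·tanφ'] / Σ W_i sinα_i, with Δl_i = b_i / cosα_i.
Slice 1: Δl = 2.1/cos(-0.3°) = 2.100 m; N'_1 = 78·cos(-0.3°) − 7·2.100 = 63.3; c'Δl = 27.93; W sinα = -0.4
Slice 2: Δl = 2.3/cos20.4° = 2.454 m; N'_2 = 159·cos20.4° − 8·2.454 = 129.4; c'Δl = 32.64; W sinα = 55.4
Slice 3: Δl = 2.4/cos46.7° = 3.499 m; N'_3 = 90·cos46.7° − 13·3.499 = 16.2; c'Δl = 46.54; W sinα = 65.5
Σc'Δl = 107.1 kN/m; ΣN' = 208.9 kN/m; ΣW sinα = 120.5 kN/m
Resisting = 107.1 + 208.9·tan27.6° = 107.1 + 109.2 = 216.3 kN/m
FS = 216.3 / 120.5 = 1.795

FS = 1.80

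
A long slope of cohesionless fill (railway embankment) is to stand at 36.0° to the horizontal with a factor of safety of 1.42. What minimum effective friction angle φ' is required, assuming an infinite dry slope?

FS = tanφ'/tanβ ⇒ tanφ' = FS · tanβ = 1.42 · tan36.0° = 1.0317
φ' = arctan(1.0317) = 45.89°

φ' = 45.9°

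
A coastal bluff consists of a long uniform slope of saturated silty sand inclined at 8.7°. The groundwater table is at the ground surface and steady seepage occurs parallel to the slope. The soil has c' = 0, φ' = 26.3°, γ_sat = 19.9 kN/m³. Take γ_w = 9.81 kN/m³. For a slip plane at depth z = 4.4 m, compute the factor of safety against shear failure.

FS = 1.64

With seepage parallel to the slope and the water table at the surface, the effective normal stress on the slip plane uses the buoyant unit weight γ' = γ_sat − γ_w while the driving shear stress uses γ_sat:
FS = [c' + γ' z cos²β tanφ'] / [γ_sat z sinβ cosβ]
(For c' = 0 this reduces to FS = (γ'/γ_sat)·tanφ'/tanβ.)
γ' = 19.9 − 9.81 = 10.09 kN/m³
Numerator = 0.0 + 10.09·4.4·cos²8.7°·tan26.3° = 0.0 + 10.09·4.4·0.9771·0.4942 = 21.440 kPa
Denominator = 19.9·4.4·sin8.7°·cos8.7° = 19.9·4.4·0.1513·0.9885 = 13.092 kPa
FS = 21.440 / 13.092 = 1.638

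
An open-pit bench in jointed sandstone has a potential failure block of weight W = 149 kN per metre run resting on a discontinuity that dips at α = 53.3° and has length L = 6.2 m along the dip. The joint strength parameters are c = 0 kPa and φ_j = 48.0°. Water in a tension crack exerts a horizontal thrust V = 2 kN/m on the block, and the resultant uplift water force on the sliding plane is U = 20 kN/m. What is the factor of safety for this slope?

Resolving the block weight along and normal to the plane and applying the Mohr–Coulomb strength on the joint:
N' = W cosα − U − V sinα = 149·cos53.3° − 20 − 2·sin53.3° = 67.4 kN/m
Driving force T = W sinα + V cosα = 149·sin53.3° + 2·cos53.3° = 120.7 kN/m
Resisting force R = c·L + N'·tanφ_j = 0·6.2 + 67.4·tan48.0° = 0.0 + 74.9 = 74.9 kN/m
FS = R / T = 74.9 / 120.7 = 0.621

FS = 0.62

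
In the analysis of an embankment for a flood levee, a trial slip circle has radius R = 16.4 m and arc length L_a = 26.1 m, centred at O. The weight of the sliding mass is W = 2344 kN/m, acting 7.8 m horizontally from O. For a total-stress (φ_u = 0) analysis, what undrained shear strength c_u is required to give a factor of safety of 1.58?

FS = c_u·L_a·R / (W·d), so c_u = FS·W·d / (L_a·R).
c_u = 1.58·2344·7.8 / (26.10·16.4) = 28887.5 / 428.04 = 67.49 kPa

c_u = 67.5 kPa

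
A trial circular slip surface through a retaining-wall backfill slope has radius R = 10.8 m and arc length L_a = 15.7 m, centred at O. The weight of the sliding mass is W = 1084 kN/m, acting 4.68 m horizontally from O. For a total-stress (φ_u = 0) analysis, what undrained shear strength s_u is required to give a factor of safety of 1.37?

s_u = 41.0 kPa

FS = s_u·L_a·R / (W·d), so s_u = FS·W·d / (L_a·R).
s_u = 1.37·1084·4.68 / (15.70·10.8) = 6950.2 / 169.56 = 40.99 kPa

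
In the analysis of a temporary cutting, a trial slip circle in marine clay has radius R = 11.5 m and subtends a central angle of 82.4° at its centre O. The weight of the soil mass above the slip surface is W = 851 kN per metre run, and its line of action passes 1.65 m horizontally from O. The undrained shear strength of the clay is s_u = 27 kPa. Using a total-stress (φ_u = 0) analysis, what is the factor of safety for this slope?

FS = 3.66

Taking moments about the centre O, the resisting moment is provided by the undrained shear strength acting along the arc:
Arc length L_a = R·θ = 11.5·(82.4°·π/180) = 11.5·1.4382 = 16.54 m
M_R = s_u·L_a·R = 27·16.54·11.5 = 5135.3 kN·m/m
M_D = W·d = 851·1.65 = 1404.1 kN·m/m
FS = M_R / M_D = 5135.3 / 1404.1 = 3.657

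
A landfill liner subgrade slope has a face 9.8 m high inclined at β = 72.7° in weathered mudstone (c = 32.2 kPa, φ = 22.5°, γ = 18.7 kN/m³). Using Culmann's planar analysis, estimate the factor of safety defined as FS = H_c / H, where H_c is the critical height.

H_c = (4c/γ) · sinβ cosφ / [1 − cos(β − φ)]
    = (4·32.2/18.7) · sin72.7°·cos22.5° / [1 − cos50.2°]
    = 6.888 · 0.8821 / 0.3599 = 16.88 m
FS = H_c / H = 16.88 / 9.8 = 1.723

FS = 1.72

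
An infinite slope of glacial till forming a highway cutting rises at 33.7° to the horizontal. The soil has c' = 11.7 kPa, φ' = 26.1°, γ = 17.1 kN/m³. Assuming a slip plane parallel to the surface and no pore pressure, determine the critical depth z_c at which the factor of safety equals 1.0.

z_c = 5.58 m

Setting FS = 1.00 in FS = [c' + γz cos²β tanφ'] / [γz sinβ cosβ] and solving for z:
z = c' / [γ cosβ (FS·sinβ − cosβ·tanφ')]
  = 11.7 / [17.1·cos33.7°·(1.00·sin33.7° − cos33.7°·tan26.1°)]
  = 11.7 / [17.1·0.8320·(1.00·0.5548 − 0.8320·0.4899)]
  = 11.7 / 2.0952 = 5.584 m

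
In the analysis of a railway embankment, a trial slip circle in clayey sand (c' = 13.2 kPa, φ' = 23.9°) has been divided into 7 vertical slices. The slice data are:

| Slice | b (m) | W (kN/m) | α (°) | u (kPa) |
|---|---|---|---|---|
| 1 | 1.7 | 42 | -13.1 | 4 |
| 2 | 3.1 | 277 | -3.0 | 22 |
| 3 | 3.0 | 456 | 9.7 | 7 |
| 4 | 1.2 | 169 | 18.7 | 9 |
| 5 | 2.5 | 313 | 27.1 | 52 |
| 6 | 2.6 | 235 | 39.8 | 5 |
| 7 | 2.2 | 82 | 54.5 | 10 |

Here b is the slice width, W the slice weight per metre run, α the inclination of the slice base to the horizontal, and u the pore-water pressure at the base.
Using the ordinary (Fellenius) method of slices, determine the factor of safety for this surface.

Ordinary method of slices: FS = Σ[c'·Δl_i + (W_i cosα_i − u_i·Δl_i)·tanφ'] / Σ W_i sinα_i, with Δl_i = b_i / cosα_i.
Slice 1: Δl = 1.7/cos(-13.1°) = 1.745 m; N'_1 = 42·cos(-13.1°) − 4·1.745 = 33.9; c'Δl = 23.04; W sinα = -9.5
Slice 2: Δl = 3.1/cos(-3.0°) = 3.104 m; N'_2 = 277·cos(-3.0°) − 22·3.104 = 208.3; c'Δl = 40.98; W sinα = -14.5
Slice 3: Δl = 3.0/cos9.7° = 3.044 m; N'_3 = 456·cos9.7° − 7·3.044 = 428.2; c'Δl = 40.17; W sinα = 76.8
Slice 4: Δl = 1.2/cos18.7° = 1.267 m; N'_4 = 169·cos18.7° − 9·1.267 = 148.7; c'Δl = 16.72; W sinα = 54.2
Slice 5: Δl = 2.5/cos27.1° = 2.808 m; N'_5 = 313·cos27.1° − 52·2.808 = 132.6; c'Δl = 37.07; W sinα = 142.6
Slice 6: Δl = 2.6/cos39.8° = 3.384 m; N'_6 = 235·cos39.8° − 5·3.384 = 163.6; c'Δl = 44.67; W sinα = 150.4
Slice 7: Δl = 2.2/cos54.5° = 3.789 m; N'_7 = 82·cos54.5° − 10·3.789 = 9.7; c'Δl = 50.01; W sinα = 66.8
Σc'Δl = 252.7 kN/m; ΣN' = 1125.1 kN/m; ΣW sinα = 466.8 kN/m
Resisting = 252.7 + 1125.1·tan23.9° = 252.7 + 498.6 = 751.2 kN/m
FS = 751.2 / 466.8 = 1.609

FS = 1.61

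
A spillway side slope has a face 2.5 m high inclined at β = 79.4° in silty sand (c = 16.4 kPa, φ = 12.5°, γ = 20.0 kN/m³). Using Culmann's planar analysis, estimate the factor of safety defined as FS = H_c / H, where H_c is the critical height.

H_c = (4c/γ) · sinβ cosφ / [1 − cos(β − φ)]
    = (4·16.4/20.0) · sin79.4°·cos12.5° / [1 − cos66.9°]
    = 3.280 · 0.9596 / 0.6077 = 5.18 m
FS = H_c / H = 5.18 / 2.5 = 2.072

FS = 2.07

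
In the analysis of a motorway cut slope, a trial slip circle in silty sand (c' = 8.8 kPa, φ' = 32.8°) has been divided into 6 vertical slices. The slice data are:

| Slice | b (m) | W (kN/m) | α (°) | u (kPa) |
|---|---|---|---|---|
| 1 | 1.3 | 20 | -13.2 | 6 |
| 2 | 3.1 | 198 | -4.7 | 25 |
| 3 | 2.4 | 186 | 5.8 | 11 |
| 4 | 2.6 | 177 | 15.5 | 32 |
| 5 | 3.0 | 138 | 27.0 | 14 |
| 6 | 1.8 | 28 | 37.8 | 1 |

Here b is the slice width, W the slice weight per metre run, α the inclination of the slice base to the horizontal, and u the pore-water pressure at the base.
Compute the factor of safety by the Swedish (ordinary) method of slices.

Ordinary method of slices: FS = Σ[c'·Δl_i + (W_i cosα_i − u_i·Δl_i)·tanφ'] / Σ W_i sinα_i, with Δl_i = b_i / cosα_i.
Slice 1: Δl = 1.3/cos(-13.2°) = 1.335 m; N'_1 = 20·cos(-13.2°) − 6·1.335 = 11.5; c'Δl = 11.75; W sinα = -4.6
Slice 2: Δl = 3.1/cos(-4.7°) = 3.110 m; N'_2 = 198·cos(-4.7°) − 25·3.110 = 119.6; c'Δl = 27.37; W sinα = -16.2
Slice 3: Δl = 2.4/cos5.8° = 2.412 m; N'_3 = 186·cos5.8° − 11·2.412 = 158.5; c'Δl = 21.23; W sinα = 18.8
Slice 4: Δl = 2.6/cos15.5° = 2.698 m; N'_4 = 177·cos15.5° − 32·2.698 = 84.2; c'Δl = 23.74; W sinα = 47.3
Slice 5: Δl = 3.0/cos27.0° = 3.367 m; N'_5 = 138·cos27.0° − 14·3.367 = 75.8; c'Δl = 29.63; W sinα = 62.7
Slice 6: Δl = 1.8/cos37.8° = 2.278 m; N'_6 = 28·cos37.8° − 1·2.278 = 19.8; c'Δl = 20.05; W sinα = 17.2
Σc'Δl = 133.8 kN/m; ΣN' = 469.4 kN/m; ΣW sinα = 125.1 kN/m
Resisting = 133.8 + 469.4·tan32.8° = 133.8 + 302.5 = 436.3 kN/m
FS = 436.3 / 125.1 = 3.487

FS = 3.49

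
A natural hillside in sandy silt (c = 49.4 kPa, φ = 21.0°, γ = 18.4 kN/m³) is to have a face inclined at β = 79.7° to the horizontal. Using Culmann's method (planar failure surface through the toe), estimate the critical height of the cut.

H_c = 20.53 m

Culmann's analysis gives the critical failure plane at α_cr = (β + φ)/2 = (79.7 + 21.0)/2 = 50.4°, and the critical height
H_c = (4c/γ) · sinβ cosφ / [1 − cos(β − φ)]
    = (4·49.4/18.4) · sin79.7°·cos21.0° / [1 − cos(58.7°)]
    = 10.739 · 0.9839·0.9336 / [1 − 0.5195]
    = 10.739 · 0.9185 / 0.4805
    = 20.53 m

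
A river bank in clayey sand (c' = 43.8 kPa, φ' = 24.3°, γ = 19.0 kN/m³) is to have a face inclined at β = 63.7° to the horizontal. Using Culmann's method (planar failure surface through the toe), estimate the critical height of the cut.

Culmann's analysis gives the critical failure plane at α_cr = (β + φ')/2 = (63.7 + 24.3)/2 = 44.0°, and the critical height
H_c = (4c'/γ) · sinβ cosφ' / [1 − cos(β − φ')]
    = (4·43.8/19.0) · sin63.7°·cos24.3° / [1 − cos(39.4°)]
    = 9.221 · 0.8965·0.9114 / [1 − 0.7727]
    = 9.221 · 0.8171 / 0.2273
    = 33.15 m

H_c = 33.15 m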